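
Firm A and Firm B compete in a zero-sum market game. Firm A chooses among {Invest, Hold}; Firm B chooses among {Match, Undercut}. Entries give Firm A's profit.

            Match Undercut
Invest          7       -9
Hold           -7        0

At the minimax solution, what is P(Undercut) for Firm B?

Row minima: Invest → -9, Hold → -7; maximin = -7.
Column maxima: Match → 7, Undercut → 0; minimax = 0.
-7 ≠ 0, so there is no saddle point; optimal play is mixed.
Let Firm A play Invest with probability p. Expected payoff against Match: 7p + (-7)(1−p) = 14p − 7; against Undercut: (-9)p + 0(1−p) = −9p.
Setting these equal: 14p − 7 = −9p ⇒ 23p = 7 ⇒ p = 7/23, and the value is (14)·(7/23) − 7 = -63/23.
For Firm B: with q = P(Match), equating Invest's and Hold's payoffs gives 16q − 9 = −7q ⇒ q = 9/23.

14/23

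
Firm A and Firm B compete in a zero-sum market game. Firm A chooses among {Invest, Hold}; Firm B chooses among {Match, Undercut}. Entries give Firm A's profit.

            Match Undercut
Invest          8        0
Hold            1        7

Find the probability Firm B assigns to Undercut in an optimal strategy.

Row minima: Invest → 0, Hold → 1; maximin = 1.
Column maxima: Match → 8, Undercut → 7; minimax = 7.
1 ≠ 7, so there is no saddle point; optimal play is mixed.
Let Firm A play Invest with probability p. Expected payoff against Match: 8p + 1(1−p) = 7p + 1; against Undercut: 0p + 7(1−p) = −7p + 7.
Setting these equal: 7p + 1 = −7p + 7 ⇒ 14p = 6 ⇒ p = 3/7, and the value is (7)·(3/7) + 1 = 4.
For Firm B: with q = P(Match), equating Invest's and Hold's payoffs gives 8q = −6q + 7 ⇒ q = 1/2.

1/2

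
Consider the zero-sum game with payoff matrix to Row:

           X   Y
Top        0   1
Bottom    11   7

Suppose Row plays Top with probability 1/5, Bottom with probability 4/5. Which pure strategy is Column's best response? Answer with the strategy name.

Y

If Column plays X, Row's expected payoff is (1/5)·0 + (4/5)·11 = 44/5.
If Column plays Y, Row's expected payoff is (1/5)·1 + (4/5)·7 = 29/5.
Column minimizes Row's payoff; the smallest is 29/5, so the best response is Y.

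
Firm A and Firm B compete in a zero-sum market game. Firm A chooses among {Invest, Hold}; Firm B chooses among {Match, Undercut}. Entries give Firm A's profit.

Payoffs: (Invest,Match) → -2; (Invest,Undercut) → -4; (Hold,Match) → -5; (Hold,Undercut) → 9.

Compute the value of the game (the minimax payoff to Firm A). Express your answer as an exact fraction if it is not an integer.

Row minima: Invest → -4, Hold → -5; maximin = -4.
Column maxima: Match → -2, Undercut → 9; minimax = -2.
-4 ≠ -2, so there is no saddle point; optimal play is mixed.
Let Firm A play Invest with probability p. Expected payoff against Match: (-2)p + (-5)(1−p) = 3p − 5; against Undercut: (-4)p + 9(1−p) = −13p + 9.
Setting these equal: 3p − 5 = −13p + 9 ⇒ 16p = 14 ⇒ p = 7/8, and the value is (3)·(7/8) − 5 = -19/8.
For Firm B: with q = P(Match), equating Invest's and Hold's payoffs gives 2q − 4 = −14q + 9 ⇒ q = 13/16.

-19/8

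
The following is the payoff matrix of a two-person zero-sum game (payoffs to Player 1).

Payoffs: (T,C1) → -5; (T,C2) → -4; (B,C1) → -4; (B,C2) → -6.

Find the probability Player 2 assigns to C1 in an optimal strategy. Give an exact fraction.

Row minima: T → -5, B → -6; maximin = -5.
Column maxima: C1 → -4, C2 → -4; minimax = -4.
-5 ≠ -4, so there is no saddle point; optimal play is mixed.
Let Player 1 play T with probability p. Expected payoff against C1: (-5)p + (-4)(1−p) = −p − 4; against C2: (-4)p + (-6)(1−p) = 2p − 6.
Setting these equal: −p − 4 = 2p − 6 ⇒ −3p = -2 ⇒ p = 2/3, and the value is (-1)·(2/3) − 4 = -14/3.
For Player 2: with q = P(C1), equating T's and B's payoffs gives −q − 4 = 2q − 6 ⇒ q = 2/3.

2/3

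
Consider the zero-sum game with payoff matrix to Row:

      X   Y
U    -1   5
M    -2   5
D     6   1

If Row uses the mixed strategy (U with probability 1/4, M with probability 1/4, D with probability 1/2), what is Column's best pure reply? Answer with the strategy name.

If Column plays X, Row's expected payoff is (1/4)·(-1) + (1/4)·(-2) + (1/2)·6 = 9/4.
If Column plays Y, Row's expected payoff is (1/4)·5 + (1/4)·5 + (1/2)·1 = 3.
Column minimizes Row's payoff; the smallest is 9/4, so the best response is X.

X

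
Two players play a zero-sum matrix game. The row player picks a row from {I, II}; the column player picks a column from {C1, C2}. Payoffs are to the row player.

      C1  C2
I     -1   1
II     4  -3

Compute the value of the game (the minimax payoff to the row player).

1/9

Row minima: I → -1, II → -3; maximin = -1.
Column maxima: C1 → 4, C2 → 1; minimax = 1.
-1 ≠ 1, so there is no saddle point; optimal play is mixed.
Let the row player play I with probability p. Expected payoff against C1: (-1)p + 4(1−p) = −5p + 4; against C2: 1p + (-3)(1−p) = 4p − 3.
Setting these equal: −5p + 4 = 4p − 3 ⇒ −9p = -7 ⇒ p = 7/9, and the value is (-5)·(7/9) + 4 = 1/9.
For the column player: with q = P(C1), equating I's and II's payoffs gives −2q + 1 = 7q − 3 ⇒ q = 4/9.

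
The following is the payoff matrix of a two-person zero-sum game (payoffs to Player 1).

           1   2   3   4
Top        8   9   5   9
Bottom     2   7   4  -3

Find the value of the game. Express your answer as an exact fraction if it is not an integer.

Row minima: Top → 5, Bottom → -3; maximin = 5.
Column maxima: 1 → 8, 2 → 9, 3 → 5, 4 → 9; minimax = 5.
Since maximin = minimax = 5, there is a saddle point and the value is 5.

5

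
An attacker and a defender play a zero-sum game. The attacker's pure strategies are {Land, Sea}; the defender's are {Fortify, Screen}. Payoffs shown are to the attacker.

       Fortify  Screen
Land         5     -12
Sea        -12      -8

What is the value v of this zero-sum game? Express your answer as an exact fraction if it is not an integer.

Row minima: Land → -12, Sea → -12; maximin = -12.
Column maxima: Fortify → 5, Screen → -8; minimax = -8.
-12 ≠ -8, so there is no saddle point; optimal play is mixed.
Let the attacker play Land with probability p. Expected payoff against Fortify: 5p + (-12)(1−p) = 17p − 12; against Screen: (-12)p + (-8)(1−p) = −4p − 8.
Setting these equal: 17p − 12 = −4p − 8 ⇒ 21p = 4 ⇒ p = 4/21, and the value is (17)·(4/21) − 12 = -184/21.
For the defender: with q = P(Fortify), equating Land's and Sea's payoffs gives 17q − 12 = −4q − 8 ⇒ q = 4/21.

-184/21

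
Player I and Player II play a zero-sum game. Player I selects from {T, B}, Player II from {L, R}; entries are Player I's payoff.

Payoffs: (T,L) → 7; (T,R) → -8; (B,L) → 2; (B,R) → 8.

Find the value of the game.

24/7

Row minima: T → -8, B → 2; maximin = 2.
Column maxima: L → 7, R → 8; minimax = 7.
2 ≠ 7, so there is no saddle point; optimal play is mixed.
Let Player I play T with probability p. Expected payoff against L: 7p + 2(1−p) = 5p + 2; against R: (-8)p + 8(1−p) = −16p + 8.
Setting these equal: 5p + 2 = −16p + 8 ⇒ 21p = 6 ⇒ p = 2/7, and the value is (5)·(2/7) + 2 = 24/7.
For Player II: with q = P(L), equating T's and B's payoffs gives 15q − 8 = −6q + 8 ⇒ q = 16/21.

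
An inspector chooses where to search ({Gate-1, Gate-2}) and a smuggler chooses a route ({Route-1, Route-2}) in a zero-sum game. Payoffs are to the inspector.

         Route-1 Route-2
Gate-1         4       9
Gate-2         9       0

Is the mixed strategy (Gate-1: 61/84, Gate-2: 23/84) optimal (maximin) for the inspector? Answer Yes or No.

No

Against Route-1 this mix gives (61/84)·4 + (23/84)·9 = 451/84.
Against Route-2 this mix gives (61/84)·9 + (23/84)·0 = 183/28.
The smuggler will play Route-1, holding the inspector to 451/84. Shifting weight toward the row that does better against Route-1 would raise this floor (the equalizing mix achieves 81/14 against both Route-1 and Route-2), so the proposed strategy is not optimal.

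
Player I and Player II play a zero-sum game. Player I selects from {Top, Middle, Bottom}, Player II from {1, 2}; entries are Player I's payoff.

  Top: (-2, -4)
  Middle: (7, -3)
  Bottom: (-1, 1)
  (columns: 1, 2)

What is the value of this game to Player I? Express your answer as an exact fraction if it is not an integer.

Row minima: Top → -4, Middle → -3, Bottom → -1; maximin = -1.
Column maxima: 1 → 7, 2 → 1; minimax = 1.
-1 ≠ 1, so there is no saddle point; optimal play is mixed.
Top is strictly dominated by Middle, so Player I never plays it.
On the remaining 2×2 (Middle, Bottom vs 1, 2):
Let Player I play Middle with probability p. Expected payoff against 1: 7p + (-1)(1−p) = 8p − 1; against 2: (-3)p + 1(1−p) = −4p + 1.
Setting these equal: 8p − 1 = −4p + 1 ⇒ 12p = 2 ⇒ p = 1/6, and the value is (8)·(1/6) − 1 = 1/3.
For Player II: with q = P(1), equating Middle's and Bottom's payoffs gives 10q − 3 = −2q + 1 ⇒ q = 1/3.

1/3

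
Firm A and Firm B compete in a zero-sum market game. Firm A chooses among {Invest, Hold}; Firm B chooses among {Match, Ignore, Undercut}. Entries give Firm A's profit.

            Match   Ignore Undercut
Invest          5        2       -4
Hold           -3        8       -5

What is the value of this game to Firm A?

-4

Row minima: Invest → -4, Hold → -5; maximin = -4.
Column maxima: Match → 5, Ignore → 8, Undercut → -4; minimax = -4.
Since maximin = minimax = -4, there is a saddle point and the value is -4.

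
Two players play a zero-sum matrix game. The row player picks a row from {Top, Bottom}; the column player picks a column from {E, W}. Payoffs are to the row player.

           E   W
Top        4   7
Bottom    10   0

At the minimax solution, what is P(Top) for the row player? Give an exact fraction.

Row minima: Top → 4, Bottom → 0; maximin = 4.
Column maxima: E → 10, W → 7; minimax = 7.
4 ≠ 7, so there is no saddle point; optimal play is mixed.
Let the row player play Top with probability p. Expected payoff against E: 4p + 10(1−p) = −6p + 10; against W: 7p + 0(1−p) = 7p.
Setting these equal: −6p + 10 = 7p ⇒ −13p = -10 ⇒ p = 10/13, and the value is (-6)·(10/13) + 10 = 70/13.
For the column player: with q = P(E), equating Top's and Bottom's payoffs gives −3q + 7 = 10q ⇒ q = 7/13.

10/13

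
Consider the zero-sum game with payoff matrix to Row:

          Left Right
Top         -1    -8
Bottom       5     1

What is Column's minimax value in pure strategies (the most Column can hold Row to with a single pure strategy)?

1

Column maxima: Left → 5, Right → 1.
The smallest of these is 1.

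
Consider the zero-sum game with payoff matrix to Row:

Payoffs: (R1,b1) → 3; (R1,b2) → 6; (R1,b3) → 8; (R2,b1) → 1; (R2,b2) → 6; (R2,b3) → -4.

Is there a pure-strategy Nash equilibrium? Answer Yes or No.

Row minima: R1 → 3, R2 → -4; maximin = 3.
Column maxima: b1 → 3, b2 → 6, b3 → 8; minimax = 3.
maximin = minimax = 3, so a saddle point exists.

Yes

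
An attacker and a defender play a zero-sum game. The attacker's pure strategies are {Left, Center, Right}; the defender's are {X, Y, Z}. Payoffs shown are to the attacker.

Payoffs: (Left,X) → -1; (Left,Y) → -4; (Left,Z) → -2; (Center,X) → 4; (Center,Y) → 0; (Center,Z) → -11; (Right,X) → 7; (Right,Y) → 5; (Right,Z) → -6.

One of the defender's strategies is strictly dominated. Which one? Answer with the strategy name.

X

Y holds the attacker's payoff strictly below X in every row: -4 < -1, 0 < 4, 5 < 7.
So X is strictly dominated for the defender.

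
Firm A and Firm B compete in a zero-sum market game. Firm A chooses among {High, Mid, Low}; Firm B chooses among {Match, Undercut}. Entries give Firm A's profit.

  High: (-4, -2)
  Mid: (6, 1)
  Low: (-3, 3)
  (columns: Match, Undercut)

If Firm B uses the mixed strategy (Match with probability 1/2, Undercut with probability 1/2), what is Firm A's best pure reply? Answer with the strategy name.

Mid

Expected payoff of High: (1/2)·(-4) + (1/2)·(-2) = -3.
Expected payoff of Mid: (1/2)·6 + (1/2)·1 = 7/2.
Expected payoff of Low: (1/2)·(-3) + (1/2)·3 = 0.
The largest is 7/2, so Firm A's best response is Mid.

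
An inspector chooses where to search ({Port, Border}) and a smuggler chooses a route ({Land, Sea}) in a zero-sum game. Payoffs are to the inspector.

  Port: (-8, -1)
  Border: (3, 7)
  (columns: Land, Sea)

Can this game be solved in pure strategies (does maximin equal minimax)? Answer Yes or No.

Row minima: Port → -8, Border → 3; maximin = 3.
Column maxima: Land → 3, Sea → 7; minimax = 3.
maximin = minimax = 3, so a saddle point exists.

Yes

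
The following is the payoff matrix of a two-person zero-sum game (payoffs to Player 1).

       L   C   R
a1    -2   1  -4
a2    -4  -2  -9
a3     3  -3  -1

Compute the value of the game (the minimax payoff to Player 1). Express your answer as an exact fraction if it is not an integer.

-13/7

Row minima: a1 → -4, a2 → -9, a3 → -3; maximin = -3.
Column maxima: L → 3, C → 1, R → -1; minimax = -1.
-3 ≠ -1, so there is no saddle point; optimal play is mixed.
a2 is strictly dominated by a1, so Player 1 never plays it.
L is strictly dominated by R (it gives Player 1 strictly more in every row), so Player 2 never plays it.
On the remaining 2×2 (a1, a3 vs C, R):
Let Player 1 play a1 with probability p. Expected payoff against C: 1p + (-3)(1−p) = 4p − 3; against R: (-4)p + (-1)(1−p) = −3p − 1.
Setting these equal: 4p − 3 = −3p − 1 ⇒ 7p = 2 ⇒ p = 2/7, and the value is (4)·(2/7) − 3 = -13/7.
For Player 2: with q = P(C), equating a1's and a3's payoffs gives 5q − 4 = −2q − 1 ⇒ q = 3/7.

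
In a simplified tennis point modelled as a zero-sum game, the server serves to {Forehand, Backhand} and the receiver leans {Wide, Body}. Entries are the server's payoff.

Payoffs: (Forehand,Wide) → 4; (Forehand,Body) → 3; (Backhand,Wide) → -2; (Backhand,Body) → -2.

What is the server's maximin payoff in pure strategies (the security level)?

3

Row minima: Forehand → 3, Backhand → -2.
The best of these is 3.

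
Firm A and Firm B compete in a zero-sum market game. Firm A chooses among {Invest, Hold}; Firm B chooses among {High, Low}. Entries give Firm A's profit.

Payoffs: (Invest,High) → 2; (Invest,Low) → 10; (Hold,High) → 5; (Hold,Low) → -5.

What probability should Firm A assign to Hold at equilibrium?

4/9

Row minima: Invest → 2, Hold → -5; maximin = 2.
Column maxima: High → 5, Low → 10; minimax = 5.
2 ≠ 5, so there is no saddle point; optimal play is mixed.
Let Firm A play Invest with probability p. Expected payoff against High: 2p + 5(1−p) = −3p + 5; against Low: 10p + (-5)(1−p) = 15p − 5.
Setting these equal: −3p + 5 = 15p − 5 ⇒ −18p = -10 ⇒ p = 5/9, and the value is (-3)·(5/9) + 5 = 10/3.
For Firm B: with q = P(High), equating Invest's and Hold's payoffs gives −8q + 10 = 10q − 5 ⇒ q = 5/6.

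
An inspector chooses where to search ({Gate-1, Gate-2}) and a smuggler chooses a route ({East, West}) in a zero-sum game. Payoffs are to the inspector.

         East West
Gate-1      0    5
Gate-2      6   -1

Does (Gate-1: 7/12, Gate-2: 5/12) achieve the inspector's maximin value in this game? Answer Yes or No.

Yes

Against East this mix gives (7/12)·0 + (5/12)·6 = 5/2.
Against West this mix gives (7/12)·5 + (5/12)·(-1) = 5/2.
All of the smuggler's active replies (East, West) yield 5/2, and no column does worse for the inspector. The mix makes the smuggler indifferent and guarantees 5/2, so it is optimal.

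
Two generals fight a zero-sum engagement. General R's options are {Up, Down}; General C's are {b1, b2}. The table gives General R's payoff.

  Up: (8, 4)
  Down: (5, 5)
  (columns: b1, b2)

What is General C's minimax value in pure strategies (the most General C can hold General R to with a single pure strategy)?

5

Column maxima: b1 → 8, b2 → 5.
The smallest of these is 5.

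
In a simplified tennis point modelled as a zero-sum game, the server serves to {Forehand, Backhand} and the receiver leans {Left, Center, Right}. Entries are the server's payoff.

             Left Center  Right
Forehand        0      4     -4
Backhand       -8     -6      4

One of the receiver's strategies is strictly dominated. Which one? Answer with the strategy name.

Left holds the server's payoff strictly below Center in every row: 0 < 4, -8 < -6.
So Center is strictly dominated for the receiver.

Center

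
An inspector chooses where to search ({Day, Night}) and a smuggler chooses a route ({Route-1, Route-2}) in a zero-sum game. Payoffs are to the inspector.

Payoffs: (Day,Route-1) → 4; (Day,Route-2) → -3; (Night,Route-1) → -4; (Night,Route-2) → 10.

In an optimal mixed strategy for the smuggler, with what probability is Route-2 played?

8/21

Row minima: Day → -3, Night → -4; maximin = -3.
Column maxima: Route-1 → 4, Route-2 → 10; minimax = 4.
-3 ≠ 4, so there is no saddle point; optimal play is mixed.
Let the inspector play Day with probability p. Expected payoff against Route-1: 4p + (-4)(1−p) = 8p − 4; against Route-2: (-3)p + 10(1−p) = −13p + 10.
Setting these equal: 8p − 4 = −13p + 10 ⇒ 21p = 14 ⇒ p = 2/3, and the value is (8)·(2/3) − 4 = 4/3.
For the smuggler: with q = P(Route-1), equating Day's and Night's payoffs gives 7q − 3 = −14q + 10 ⇒ q = 13/21.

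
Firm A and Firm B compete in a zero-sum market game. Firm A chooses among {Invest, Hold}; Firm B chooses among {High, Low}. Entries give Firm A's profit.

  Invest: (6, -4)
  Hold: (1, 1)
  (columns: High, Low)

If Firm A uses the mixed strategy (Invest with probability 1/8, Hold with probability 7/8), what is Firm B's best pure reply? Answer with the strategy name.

If Firm B plays High, Firm A's expected payoff is (1/8)·6 + (7/8)·1 = 13/8.
If Firm B plays Low, Firm A's expected payoff is (1/8)·(-4) + (7/8)·1 = 3/8.
Firm B minimizes Firm A's payoff; the smallest is 3/8, so the best response is Low.

Low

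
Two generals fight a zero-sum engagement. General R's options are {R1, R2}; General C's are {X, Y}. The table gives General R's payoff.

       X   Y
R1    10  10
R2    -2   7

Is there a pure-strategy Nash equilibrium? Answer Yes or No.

Row minima: R1 → 10, R2 → -2; maximin = 10.
Column maxima: X → 10, Y → 10; minimax = 10.
maximin = minimax = 10, so a saddle point exists.

Yes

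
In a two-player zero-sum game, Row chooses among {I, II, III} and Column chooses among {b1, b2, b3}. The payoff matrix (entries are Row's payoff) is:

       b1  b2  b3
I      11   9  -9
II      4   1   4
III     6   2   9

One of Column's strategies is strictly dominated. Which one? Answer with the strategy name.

b1

b2 holds Row's payoff strictly below b1 in every row: 9 < 11, 1 < 4, 2 < 6.
So b1 is strictly dominated for Column.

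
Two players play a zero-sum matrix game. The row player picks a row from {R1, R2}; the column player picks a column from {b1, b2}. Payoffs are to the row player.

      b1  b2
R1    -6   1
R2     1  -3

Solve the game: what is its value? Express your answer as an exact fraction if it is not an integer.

-17/11

Row minima: R1 → -6, R2 → -3; maximin = -3.
Column maxima: b1 → 1, b2 → 1; minimax = 1.
-3 ≠ 1, so there is no saddle point; optimal play is mixed.
Let the row player play R1 with probability p. Expected payoff against b1: (-6)p + 1(1−p) = −7p + 1; against b2: 1p + (-3)(1−p) = 4p − 3.
Setting these equal: −7p + 1 = 4p − 3 ⇒ −11p = -4 ⇒ p = 4/11, and the value is (-7)·(4/11) + 1 = -17/11.
For the column player: with q = P(b1), equating R1's and R2's payoffs gives −7q + 1 = 4q − 3 ⇒ q = 4/11.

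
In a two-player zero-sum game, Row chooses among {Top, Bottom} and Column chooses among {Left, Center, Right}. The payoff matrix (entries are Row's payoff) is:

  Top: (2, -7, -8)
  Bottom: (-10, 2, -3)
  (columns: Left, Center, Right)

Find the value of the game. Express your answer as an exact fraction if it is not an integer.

-86/17

Row minima: Top → -8, Bottom → -10; maximin = -8.
Column maxima: Left → 2, Center → 2, Right → -3; minimax = -3.
-8 ≠ -3, so there is no saddle point; optimal play is mixed.
Center is strictly dominated by Right (it gives Row strictly more in every row), so Column never plays it.
On the remaining 2×2 (Top, Bottom vs Left, Right):
Let Row play Top with probability p. Expected payoff against Left: 2p + (-10)(1−p) = 12p − 10; against Right: (-8)p + (-3)(1−p) = −5p − 3.
Setting these equal: 12p − 10 = −5p − 3 ⇒ 17p = 7 ⇒ p = 7/17, and the value is (12)·(7/17) − 10 = -86/17.
For Column: with q = P(Left), equating Top's and Bottom's payoffs gives 10q − 8 = −7q − 3 ⇒ q = 5/17.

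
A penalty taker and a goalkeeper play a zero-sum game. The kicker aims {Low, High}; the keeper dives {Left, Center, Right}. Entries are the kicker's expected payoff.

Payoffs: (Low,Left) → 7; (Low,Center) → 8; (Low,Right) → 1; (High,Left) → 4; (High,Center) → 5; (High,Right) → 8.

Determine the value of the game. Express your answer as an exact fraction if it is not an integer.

Row minima: Low → 1, High → 4; maximin = 4.
Column maxima: Left → 7, Center → 8, Right → 8; minimax = 7.
4 ≠ 7, so there is no saddle point; optimal play is mixed.
Center is strictly dominated by Left (it gives the kicker strictly more in every row), so the keeper never plays it.
On the remaining 2×2 (Low, High vs Left, Right):
Let the kicker play Low with probability p. Expected payoff against Left: 7p + 4(1−p) = 3p + 4; against Right: 1p + 8(1−p) = −7p + 8.
Setting these equal: 3p + 4 = −7p + 8 ⇒ 10p = 4 ⇒ p = 2/5, and the value is (3)·(2/5) + 4 = 26/5.
For the keeper: with q = P(Left), equating Low's and High's payoffs gives 6q + 1 = −4q + 8 ⇒ q = 7/10.

26/5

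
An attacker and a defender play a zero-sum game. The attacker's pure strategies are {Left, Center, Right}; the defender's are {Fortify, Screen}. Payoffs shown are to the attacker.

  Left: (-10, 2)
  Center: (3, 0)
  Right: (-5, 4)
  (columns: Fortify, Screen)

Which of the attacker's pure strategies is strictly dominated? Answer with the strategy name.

Right gives a strictly higher payoff than Left against every column: -5 > -10, 4 > 2.
So Left is strictly dominated and the attacker never plays it.

Left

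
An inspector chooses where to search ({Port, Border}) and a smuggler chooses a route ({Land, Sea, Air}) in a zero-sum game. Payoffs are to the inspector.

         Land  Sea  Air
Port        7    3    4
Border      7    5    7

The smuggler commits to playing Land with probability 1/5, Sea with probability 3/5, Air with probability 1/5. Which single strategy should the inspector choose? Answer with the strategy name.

Expected payoff of Port: (1/5)·7 + (3/5)·3 + (1/5)·4 = 4.
Expected payoff of Border: (1/5)·7 + (3/5)·5 + (1/5)·7 = 29/5.
The largest is 29/5, so the inspector's best response is Border.

Border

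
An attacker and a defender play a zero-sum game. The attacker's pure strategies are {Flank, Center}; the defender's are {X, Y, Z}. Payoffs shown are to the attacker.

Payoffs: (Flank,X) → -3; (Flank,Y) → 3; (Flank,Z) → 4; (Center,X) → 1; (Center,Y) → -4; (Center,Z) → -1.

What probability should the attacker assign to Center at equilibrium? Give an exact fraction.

Row minima: Flank → -3, Center → -4; maximin = -3.
Column maxima: X → 1, Y → 3, Z → 4; minimax = 1.
-3 ≠ 1, so there is no saddle point; optimal play is mixed.
Z is strictly dominated by Y (it gives the attacker strictly more in every row), so the defender never plays it.
On the remaining 2×2 (Flank, Center vs X, Y):
Let the attacker play Flank with probability p. Expected payoff against X: (-3)p + 1(1−p) = −4p + 1; against Y: 3p + (-4)(1−p) = 7p − 4.
Setting these equal: −4p + 1 = 7p − 4 ⇒ −11p = -5 ⇒ p = 5/11, and the value is (-4)·(5/11) + 1 = -9/11.
For the defender: with q = P(X), equating Flank's and Center's payoffs gives −6q + 3 = 5q − 4 ⇒ q = 7/11.

6/11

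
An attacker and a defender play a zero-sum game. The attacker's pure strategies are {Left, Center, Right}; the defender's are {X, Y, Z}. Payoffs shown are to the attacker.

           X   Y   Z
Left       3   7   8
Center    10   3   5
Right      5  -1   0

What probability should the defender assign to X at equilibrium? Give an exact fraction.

4/11

Row minima: Left → 3, Center → 3, Right → -1; maximin = 3.
Column maxima: X → 10, Y → 7, Z → 8; minimax = 7.
3 ≠ 7, so there is no saddle point; optimal play is mixed.
Right is strictly dominated by Center, so the attacker never plays it.
Z is strictly dominated by Y (it gives the attacker strictly more in every row), so the defender never plays it.
On the remaining 2×2 (Left, Center vs X, Y):
Let the attacker play Left with probability p. Expected payoff against X: 3p + 10(1−p) = −7p + 10; against Y: 7p + 3(1−p) = 4p + 3.
Setting these equal: −7p + 10 = 4p + 3 ⇒ −11p = -7 ⇒ p = 7/11, and the value is (-7)·(7/11) + 10 = 61/11.
For the defender: with q = P(X), equating Left's and Center's payoffs gives −4q + 7 = 7q + 3 ⇒ q = 4/11.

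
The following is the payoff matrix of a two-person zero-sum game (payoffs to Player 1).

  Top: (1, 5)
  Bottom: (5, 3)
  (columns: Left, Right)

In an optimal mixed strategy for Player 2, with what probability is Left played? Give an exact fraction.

1/3

Row minima: Top → 1, Bottom → 3; maximin = 3.
Column maxima: Left → 5, Right → 5; minimax = 5.
3 ≠ 5, so there is no saddle point; optimal play is mixed.
Let Player 1 play Top with probability p. Expected payoff against Left: 1p + 5(1−p) = −4p + 5; against Right: 5p + 3(1−p) = 2p + 3.
Setting these equal: −4p + 5 = 2p + 3 ⇒ −6p = -2 ⇒ p = 1/3, and the value is (-4)·(1/3) + 5 = 11/3.
For Player 2: with q = P(Left), equating Top's and Bottom's payoffs gives −4q + 5 = 2q + 3 ⇒ q = 1/3.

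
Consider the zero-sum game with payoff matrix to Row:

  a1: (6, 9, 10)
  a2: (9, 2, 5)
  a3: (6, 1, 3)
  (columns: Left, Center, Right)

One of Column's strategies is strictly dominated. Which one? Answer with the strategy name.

Right

Center holds Row's payoff strictly below Right in every row: 9 < 10, 2 < 5, 1 < 3.
So Right is strictly dominated for Column.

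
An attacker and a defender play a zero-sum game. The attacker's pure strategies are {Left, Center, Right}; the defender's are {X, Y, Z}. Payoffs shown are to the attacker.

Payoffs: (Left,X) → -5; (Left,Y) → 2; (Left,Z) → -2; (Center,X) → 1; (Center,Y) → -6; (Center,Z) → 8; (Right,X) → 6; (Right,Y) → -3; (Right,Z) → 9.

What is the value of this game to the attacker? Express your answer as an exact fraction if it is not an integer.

Row minima: Left → -5, Center → -6, Right → -3; maximin = -3.
Column maxima: X → 6, Y → 2, Z → 9; minimax = 2.
-3 ≠ 2, so there is no saddle point; optimal play is mixed.
Center is strictly dominated by Right, so the attacker never plays it.
Z is strictly dominated by X (it gives the attacker strictly more in every row), so the defender never plays it.
On the remaining 2×2 (Left, Right vs X, Y):
Let the attacker play Left with probability p. Expected payoff against X: (-5)p + 6(1−p) = −11p + 6; against Y: 2p + (-3)(1−p) = 5p − 3.
Setting these equal: −11p + 6 = 5p − 3 ⇒ −16p = -9 ⇒ p = 9/16, and the value is (-11)·(9/16) + 6 = -3/16.
For the defender: with q = P(X), equating Left's and Right's payoffs gives −7q + 2 = 9q − 3 ⇒ q = 5/16.

-3/16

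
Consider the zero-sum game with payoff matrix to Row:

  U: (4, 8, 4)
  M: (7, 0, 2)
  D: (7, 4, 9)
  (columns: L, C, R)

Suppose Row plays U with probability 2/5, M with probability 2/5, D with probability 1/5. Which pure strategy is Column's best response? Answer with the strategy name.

If Column plays L, Row's expected payoff is (2/5)·4 + (2/5)·7 + (1/5)·7 = 29/5.
If Column plays C, Row's expected payoff is (2/5)·8 + (2/5)·0 + (1/5)·4 = 4.
If Column plays R, Row's expected payoff is (2/5)·4 + (2/5)·2 + (1/5)·9 = 21/5.
Column minimizes Row's payoff; the smallest is 4, so the best response is C.

C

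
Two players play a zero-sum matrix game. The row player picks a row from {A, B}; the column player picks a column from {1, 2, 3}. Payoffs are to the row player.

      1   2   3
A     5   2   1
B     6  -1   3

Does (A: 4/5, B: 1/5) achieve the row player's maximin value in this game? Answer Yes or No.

Yes

Against 1 this mix gives (4/5)·5 + (1/5)·6 = 26/5.
Against 2 this mix gives (4/5)·2 + (1/5)·(-1) = 7/5.
Against 3 this mix gives (4/5)·1 + (1/5)·3 = 7/5.
All of the column player's active replies (2, 3) yield 7/5, and no column does worse for the row player. The mix makes the column player indifferent and guarantees 7/5, so it is optimal.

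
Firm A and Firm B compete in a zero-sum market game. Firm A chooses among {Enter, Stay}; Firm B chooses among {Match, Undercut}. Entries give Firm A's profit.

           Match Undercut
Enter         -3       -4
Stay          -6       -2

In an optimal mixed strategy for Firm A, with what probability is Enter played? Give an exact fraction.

4/5

Row minima: Enter → -4, Stay → -6; maximin = -4.
Column maxima: Match → -3, Undercut → -2; minimax = -3.
-4 ≠ -3, so there is no saddle point; optimal play is mixed.
Let Firm A play Enter with probability p. Expected payoff against Match: (-3)p + (-6)(1−p) = 3p − 6; against Undercut: (-4)p + (-2)(1−p) = −2p − 2.
Setting these equal: 3p − 6 = −2p − 2 ⇒ 5p = 4 ⇒ p = 4/5, and the value is (3)·(4/5) − 6 = -18/5.
For Firm B: with q = P(Match), equating Enter's and Stay's payoffs gives q − 4 = −4q − 2 ⇒ q = 2/5.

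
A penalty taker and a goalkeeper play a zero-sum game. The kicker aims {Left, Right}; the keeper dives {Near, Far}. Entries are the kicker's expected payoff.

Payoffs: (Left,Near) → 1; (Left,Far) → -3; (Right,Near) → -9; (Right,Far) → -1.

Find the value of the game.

-7/3

Row minima: Left → -3, Right → -9; maximin = -3.
Column maxima: Near → 1, Far → -1; minimax = -1.
-3 ≠ -1, so there is no saddle point; optimal play is mixed.
Let the kicker play Left with probability p. Expected payoff against Near: 1p + (-9)(1−p) = 10p − 9; against Far: (-3)p + (-1)(1−p) = −2p − 1.
Setting these equal: 10p − 9 = −2p − 1 ⇒ 12p = 8 ⇒ p = 2/3, and the value is (10)·(2/3) − 9 = -7/3.
For the keeper: with q = P(Near), equating Left's and Right's payoffs gives 4q − 3 = −8q − 1 ⇒ q = 1/6.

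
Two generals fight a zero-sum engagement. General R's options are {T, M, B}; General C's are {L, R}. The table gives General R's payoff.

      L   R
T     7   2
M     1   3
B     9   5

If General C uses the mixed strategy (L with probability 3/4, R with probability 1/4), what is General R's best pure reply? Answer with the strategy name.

Expected payoff of T: (3/4)·7 + (1/4)·2 = 23/4.
Expected payoff of M: (3/4)·1 + (1/4)·3 = 3/2.
Expected payoff of B: (3/4)·9 + (1/4)·5 = 8.
The largest is 8, so General R's best response is B.

B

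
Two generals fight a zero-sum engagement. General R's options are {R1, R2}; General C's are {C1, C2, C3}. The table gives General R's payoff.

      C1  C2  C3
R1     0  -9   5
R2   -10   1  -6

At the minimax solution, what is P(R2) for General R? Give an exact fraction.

9/20

Row minima: R1 → -9, R2 → -10; maximin = -9.
Column maxima: C1 → 0, C2 → 1, C3 → 5; minimax = 0.
-9 ≠ 0, so there is no saddle point; optimal play is mixed.
C3 is strictly dominated by C1 (it gives General R strictly more in every row), so General C never plays it.
On the remaining 2×2 (R1, R2 vs C1, C2):
Let General R play R1 with probability p. Expected payoff against C1: 0p + (-10)(1−p) = 10p − 10; against C2: (-9)p + 1(1−p) = −10p + 1.
Setting these equal: 10p − 10 = −10p + 1 ⇒ 20p = 11 ⇒ p = 11/20, and the value is (10)·(11/20) − 10 = -9/2.
For General C: with q = P(C1), equating R1's and R2's payoffs gives 9q − 9 = −11q + 1 ⇒ q = 1/2.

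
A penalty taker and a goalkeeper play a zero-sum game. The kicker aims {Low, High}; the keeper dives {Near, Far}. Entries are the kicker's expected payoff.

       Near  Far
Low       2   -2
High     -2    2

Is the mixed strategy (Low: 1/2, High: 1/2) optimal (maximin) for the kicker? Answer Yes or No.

Against Near this mix gives (1/2)·2 + (1/2)·(-2) = 0.
Against Far this mix gives (1/2)·(-2) + (1/2)·2 = 0.
All of the keeper's active replies (Near, Far) yield 0, and no column does worse for the kicker. The mix makes the keeper indifferent and guarantees 0, so it is optimal.

Yes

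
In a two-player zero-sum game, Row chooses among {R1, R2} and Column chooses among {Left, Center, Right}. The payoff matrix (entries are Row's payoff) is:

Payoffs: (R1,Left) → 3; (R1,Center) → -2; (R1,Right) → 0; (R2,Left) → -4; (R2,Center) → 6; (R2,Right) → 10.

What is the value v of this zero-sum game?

Row minima: R1 → -2, R2 → -4; maximin = -2.
Column maxima: Left → 3, Center → 6, Right → 10; minimax = 3.
-2 ≠ 3, so there is no saddle point; optimal play is mixed.
Right is strictly dominated by Center (it gives Row strictly more in every row), so Column never plays it.
On the remaining 2×2 (R1, R2 vs Left, Center):
Let Row play R1 with probability p. Expected payoff against Left: 3p + (-4)(1−p) = 7p − 4; against Center: (-2)p + 6(1−p) = −8p + 6.
Setting these equal: 7p − 4 = −8p + 6 ⇒ 15p = 10 ⇒ p = 2/3, and the value is (7)·(2/3) − 4 = 2/3.
For Column: with q = P(Left), equating R1's and R2's payoffs gives 5q − 2 = −10q + 6 ⇒ q = 8/15.

2/3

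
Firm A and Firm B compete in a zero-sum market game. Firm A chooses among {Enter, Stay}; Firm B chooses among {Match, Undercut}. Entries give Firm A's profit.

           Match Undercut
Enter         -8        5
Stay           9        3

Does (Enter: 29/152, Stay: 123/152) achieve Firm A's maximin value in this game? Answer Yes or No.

Against Match this mix gives (29/152)·(-8) + (123/152)·9 = 875/152.
Against Undercut this mix gives (29/152)·5 + (123/152)·3 = 257/76.
Firm B will play Undercut, holding Firm A to 257/76. Shifting weight toward the row that does better against Undercut would raise this floor (the equalizing mix achieves 69/19 against both Undercut and Match), so the proposed strategy is not optimal.

No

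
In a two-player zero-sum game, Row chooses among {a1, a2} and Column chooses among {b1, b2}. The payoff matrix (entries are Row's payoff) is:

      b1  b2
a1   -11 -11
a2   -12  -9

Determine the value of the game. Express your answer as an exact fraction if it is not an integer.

Row minima: a1 → -11, a2 → -12; maximin = -11.
Column maxima: b1 → -11, b2 → -9; minimax = -11.
Since maximin = minimax = -11, there is a saddle point and the value is -11.

-11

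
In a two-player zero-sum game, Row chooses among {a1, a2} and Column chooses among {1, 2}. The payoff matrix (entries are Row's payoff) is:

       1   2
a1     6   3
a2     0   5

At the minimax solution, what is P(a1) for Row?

5/8

Row minima: a1 → 3, a2 → 0; maximin = 3.
Column maxima: 1 → 6, 2 → 5; minimax = 5.
3 ≠ 5, so there is no saddle point; optimal play is mixed.
Let Row play a1 with probability p. Expected payoff against 1: 6p + 0(1−p) = 6p; against 2: 3p + 5(1−p) = −2p + 5.
Setting these equal: 6p = −2p + 5 ⇒ 8p = 5 ⇒ p = 5/8, and the value is (6)·(5/8) = 15/4.
For Column: with q = P(1), equating a1's and a2's payoffs gives 3q + 3 = −5q + 5 ⇒ q = 1/4.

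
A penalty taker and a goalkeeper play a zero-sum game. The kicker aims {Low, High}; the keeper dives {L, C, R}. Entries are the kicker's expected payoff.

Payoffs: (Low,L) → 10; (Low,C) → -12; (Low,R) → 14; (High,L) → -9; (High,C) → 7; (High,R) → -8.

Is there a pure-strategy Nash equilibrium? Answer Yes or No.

Row minima: Low → -12, High → -9; maximin = -9.
Column maxima: L → 10, C → 7, R → 14; minimax = 7.
-9 ≠ 7, so no pure-strategy equilibrium exists.

No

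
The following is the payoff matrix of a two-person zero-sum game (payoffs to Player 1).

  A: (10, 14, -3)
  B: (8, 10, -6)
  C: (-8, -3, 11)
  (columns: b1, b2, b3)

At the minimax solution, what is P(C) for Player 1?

Row minima: A → -3, B → -6, C → -8; maximin = -3.
Column maxima: b1 → 10, b2 → 14, b3 → 11; minimax = 10.
-3 ≠ 10, so there is no saddle point; optimal play is mixed.
B is strictly dominated by A, so Player 1 never plays it.
b2 is strictly dominated by b1 (it gives Player 1 strictly more in every row), so Player 2 never plays it.
On the remaining 2×2 (A, C vs b1, b3):
Let Player 1 play A with probability p. Expected payoff against b1: 10p + (-8)(1−p) = 18p − 8; against b3: (-3)p + 11(1−p) = −14p + 11.
Setting these equal: 18p − 8 = −14p + 11 ⇒ 32p = 19 ⇒ p = 19/32, and the value is (18)·(19/32) − 8 = 43/16.
For Player 2: with q = P(b1), equating A's and C's payoffs gives 13q − 3 = −19q + 11 ⇒ q = 7/16.

13/32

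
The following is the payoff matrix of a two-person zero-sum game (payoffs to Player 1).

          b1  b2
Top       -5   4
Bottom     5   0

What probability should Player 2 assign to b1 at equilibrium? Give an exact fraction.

2/7

Row minima: Top → -5, Bottom → 0; maximin = 0.
Column maxima: b1 → 5, b2 → 4; minimax = 4.
0 ≠ 4, so there is no saddle point; optimal play is mixed.
Let Player 1 play Top with probability p. Expected payoff against b1: (-5)p + 5(1−p) = −10p + 5; against b2: 4p + 0(1−p) = 4p.
Setting these equal: −10p + 5 = 4p ⇒ −14p = -5 ⇒ p = 5/14, and the value is (-10)·(5/14) + 5 = 10/7.
For Player 2: with q = P(b1), equating Top's and Bottom's payoffs gives −9q + 4 = 5q ⇒ q = 2/7.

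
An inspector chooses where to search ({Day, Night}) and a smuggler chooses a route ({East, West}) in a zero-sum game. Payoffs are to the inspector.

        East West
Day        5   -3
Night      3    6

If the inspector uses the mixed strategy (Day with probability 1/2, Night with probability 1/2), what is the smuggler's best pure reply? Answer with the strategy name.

West

If the smuggler plays East, the inspector's expected payoff is (1/2)·5 + (1/2)·3 = 4.
If the smuggler plays West, the inspector's expected payoff is (1/2)·(-3) + (1/2)·6 = 3/2.
The smuggler minimizes the inspector's payoff; the smallest is 3/2, so the best response is West.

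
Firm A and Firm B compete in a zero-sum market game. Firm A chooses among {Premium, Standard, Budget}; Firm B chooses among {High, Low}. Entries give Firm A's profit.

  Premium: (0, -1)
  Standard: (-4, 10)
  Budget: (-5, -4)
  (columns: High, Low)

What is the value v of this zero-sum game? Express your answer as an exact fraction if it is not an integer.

Row minima: Premium → -1, Standard → -4, Budget → -5; maximin = -1.
Column maxima: High → 0, Low → 10; minimax = 0.
-1 ≠ 0, so there is no saddle point; optimal play is mixed.
Budget is strictly dominated by Premium, so Firm A never plays it.
On the remaining 2×2 (Premium, Standard vs High, Low):
Let Firm A play Premium with probability p. Expected payoff against High: 0p + (-4)(1−p) = 4p − 4; against Low: (-1)p + 10(1−p) = −11p + 10.
Setting these equal: 4p − 4 = −11p + 10 ⇒ 15p = 14 ⇒ p = 14/15, and the value is (4)·(14/15) − 4 = -4/15.
For Firm B: with q = P(High), equating Premium's and Standard's payoffs gives q − 1 = −14q + 10 ⇒ q = 11/15.

-4/15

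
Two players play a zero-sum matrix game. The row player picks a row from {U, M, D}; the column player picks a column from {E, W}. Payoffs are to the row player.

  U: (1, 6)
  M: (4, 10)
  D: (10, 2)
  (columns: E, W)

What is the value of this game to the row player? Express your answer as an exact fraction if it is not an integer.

46/7

Row minima: U → 1, M → 4, D → 2; maximin = 4.
Column maxima: E → 10, W → 10; minimax = 10.
4 ≠ 10, so there is no saddle point; optimal play is mixed.
U is strictly dominated by M, so the row player never plays it.
On the remaining 2×2 (M, D vs E, W):
Let the row player play M with probability p. Expected payoff against E: 4p + 10(1−p) = −6p + 10; against W: 10p + 2(1−p) = 8p + 2.
Setting these equal: −6p + 10 = 8p + 2 ⇒ −14p = -8 ⇒ p = 4/7, and the value is (-6)·(4/7) + 10 = 46/7.
For the column player: with q = P(E), equating M's and D's payoffs gives −6q + 10 = 8q + 2 ⇒ q = 4/7.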